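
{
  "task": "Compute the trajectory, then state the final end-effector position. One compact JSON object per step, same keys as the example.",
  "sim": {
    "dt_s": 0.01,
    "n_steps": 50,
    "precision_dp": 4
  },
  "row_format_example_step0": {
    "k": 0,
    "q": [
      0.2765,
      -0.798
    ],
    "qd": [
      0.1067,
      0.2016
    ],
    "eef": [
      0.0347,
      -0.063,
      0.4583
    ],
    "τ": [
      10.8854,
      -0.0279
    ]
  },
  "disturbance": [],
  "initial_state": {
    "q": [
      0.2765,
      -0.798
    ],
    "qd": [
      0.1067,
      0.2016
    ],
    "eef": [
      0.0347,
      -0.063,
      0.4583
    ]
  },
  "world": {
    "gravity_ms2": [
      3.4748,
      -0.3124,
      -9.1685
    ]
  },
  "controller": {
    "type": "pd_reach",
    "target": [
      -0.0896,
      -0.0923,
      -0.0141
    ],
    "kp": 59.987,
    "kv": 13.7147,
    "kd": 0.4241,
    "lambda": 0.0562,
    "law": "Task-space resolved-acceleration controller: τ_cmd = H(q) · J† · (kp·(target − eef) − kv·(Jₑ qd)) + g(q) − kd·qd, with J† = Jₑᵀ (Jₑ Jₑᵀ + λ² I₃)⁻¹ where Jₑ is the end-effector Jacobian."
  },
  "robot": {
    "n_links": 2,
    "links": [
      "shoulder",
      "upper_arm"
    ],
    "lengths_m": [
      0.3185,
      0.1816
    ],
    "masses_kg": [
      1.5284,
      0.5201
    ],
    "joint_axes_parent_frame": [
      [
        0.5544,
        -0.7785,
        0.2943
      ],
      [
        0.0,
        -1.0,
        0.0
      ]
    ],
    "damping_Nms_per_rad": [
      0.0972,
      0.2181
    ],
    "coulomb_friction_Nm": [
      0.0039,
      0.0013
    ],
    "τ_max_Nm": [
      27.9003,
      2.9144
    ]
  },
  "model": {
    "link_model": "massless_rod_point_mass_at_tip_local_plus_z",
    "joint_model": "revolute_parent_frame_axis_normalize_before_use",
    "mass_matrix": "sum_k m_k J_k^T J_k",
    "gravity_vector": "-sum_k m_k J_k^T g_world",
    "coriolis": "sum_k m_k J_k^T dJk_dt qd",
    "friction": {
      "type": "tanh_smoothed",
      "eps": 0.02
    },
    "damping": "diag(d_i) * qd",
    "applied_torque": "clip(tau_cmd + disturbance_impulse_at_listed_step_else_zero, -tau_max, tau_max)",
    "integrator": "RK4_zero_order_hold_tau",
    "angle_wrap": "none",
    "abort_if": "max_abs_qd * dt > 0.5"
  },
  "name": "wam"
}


{"k":1,"q":[0.2808,-0.8035],"qd":[0.7396,-1.2632],"eef":[0.0341,-0.0638,0.4577],"\u03c4":[9.4019,0.6493]}
{"k":2,"q":[0.2905,-0.8194],"qd":[1.203,-1.8933],"eef":[0.0332,-0.0657,0.456],"\u03c4":[8.0693,0.8542]}
{"k":3,"q":[0.3043,-0.8397],"qd":[1.566,-2.1561],"eef":[0.0316,-0.0684,0.4538],"\u03c4":[6.8794,0.8645]}
{"k":4,"q":[0.3215,-0.8618],"qd":[1.8621,-2.2565],"eef":[0.0292,-0.0719,0.4514],"\u03c4":[5.8179,0.7996]}
{"k":5,"q":[0.3413,-0.8845],"qd":[2.109,-2.2841],"eef":[0.026,-0.0758,0.4487],"\u03c4":[4.8692,0.7102]}
{"k":6,"q":[0.3634,-0.9073],"qd":[2.3171,-2.2787],"eef":[0.0221,-0.0803,0.4458],"\u03c4":[4.0185,0.6174]}
{"k":7,"q":[0.3875,-0.93],"qd":[2.493,-2.2581],"eef":[0.0176,-0.0852,0.4427],"\u03c4":[3.2527,0.5297]}
{"k":8,"q":[0.4132,-0.9525],"qd":[2.6418,-2.2305],"eef":[0.0127,-0.0904,0.4395],"\u03c4":[2.5602,0.4498]}
{"k":9,"q":[0.4402,-0.9746],"qd":[2.7672,-2.1997],"eef":[0.0074,-0.0959,0.436],"\u03c4":[1.9311,0.3785]}
{"k":10,"q":[0.4684,-0.9964],"qd":[2.8725,-2.1676],"eef":[0.0018,-0.1015,0.4324],"\u03c4":[1.3569,0.3154]}
{"k":11,"q":[0.4975,-1.018],"qd":[2.9601,-2.1352],"eef":[-0.004,-0.1074,0.4285],"\u03c4":[0.8304,0.2598]}
{"k":12,"q":[0.5275,-1.0391],"qd":[3.0324,-2.1031],"eef":[-0.01,-0.1134,0.4244],"\u03c4":[0.3455,0.2109]}
{"k":13,"q":[0.5581,-1.06],"qd":[3.0912,-2.0715],"eef":[-0.0161,-0.1194,0.4201],"\u03c4":[-0.1028,0.168]}
{"k":14,"q":[0.5892,-1.0806],"qd":[3.1382,-2.0406],"eef":[-0.0222,-0.1255,0.4155],"\u03c4":[-0.519,0.1302]}
{"k":15,"q":[0.6208,-1.1008],"qd":[3.1747,-2.0103],"eef":[-0.0283,-0.1317,0.4107],"\u03c4":[-0.9068,0.097]}
{"k":16,"q":[0.6527,-1.1208],"qd":[3.2021,-1.9809],"eef":[-0.0344,-0.1378,0.4057],"\u03c4":[-1.2691,0.0678]}
{"k":17,"q":[0.6848,-1.1404],"qd":[3.2213,-1.9523],"eef":[-0.0404,-0.144,0.4004],"\u03c4":[-1.6086,0.0421]}
{"k":18,"q":[0.7171,-1.1598],"qd":[3.2333,-1.9244],"eef":[-0.0463,-0.15,0.395],"\u03c4":[-1.9275,0.0194]}
{"k":19,"q":[0.7494,-1.1789],"qd":[3.2389,-1.8973],"eef":[-0.052,-0.156,0.3893],"\u03c4":[-2.2276,-0.0007]}
{"k":20,"q":[0.7818,-1.1977],"qd":[3.2388,-1.871],"eef":[-0.0577,-0.162,0.3834],"\u03c4":[-2.5106,-0.0185]}
{"k":21,"q":[0.8141,-1.2163],"qd":[3.2335,-1.8454],"eef":[-0.0631,-0.1678,0.3774],"\u03c4":[-2.7778,-0.0343]}
{"k":22,"q":[0.8464,-1.2346],"qd":[3.2238,-1.8206],"eef":[-0.0684,-0.1735,0.3712],"\u03c4":[-3.0303,-0.0483]}
{"k":23,"q":[0.8786,-1.2527],"qd":[3.2099,-1.7964],"eef":[-0.0735,-0.1791,0.3648],"\u03c4":[-3.269,-0.0608]}
{"k":24,"q":[0.9106,-1.2706],"qd":[3.1925,-1.7729],"eef":[-0.0784,-0.1846,0.3584],"\u03c4":[-3.4949,-0.0719]}
{"k":25,"q":[0.9424,-1.2882],"qd":[3.1717,-1.7501],"eef":[-0.083,-0.1899,0.3517],"\u03c4":[-3.7087,-0.0819]}
{"k":26,"q":[0.974,-1.3055],"qd":[3.148,-1.728],"eef":[-0.0875,-0.1951,0.345],"\u03c4":[-3.9109,-0.0908]}
{"k":27,"q":[1.0053,-1.3227],"qd":[3.1217,-1.7064],"eef":[-0.0917,-0.2001,0.3382],"\u03c4":[-4.1022,-0.0988]}
{"k":28,"q":[1.0364,-1.3397],"qd":[3.0931,-1.6855],"eef":[-0.0957,-0.2049,0.3313],"\u03c4":[-4.283,-0.106]}
{"k":29,"q":[1.0672,-1.3564],"qd":[3.0623,-1.6651],"eef":[-0.0995,-0.2096,0.3243],"\u03c4":[-4.4539,-0.1125]}
{"k":30,"q":[1.0976,-1.373],"qd":[3.0295,-1.6453],"eef":[-0.1031,-0.2141,0.3173],"\u03c4":[-4.6151,-0.1183]}
{"k":31,"q":[1.1277,-1.3893],"qd":[2.9951,-1.6261],"eef":[-0.1064,-0.2185,0.3102],"\u03c4":[-4.7671,-0.1235]}
{"k":32,"q":[1.1575,-1.4055],"qd":[2.9592,-1.6074],"eef":[-0.1095,-0.2226,0.3032],"\u03c4":[-4.9102,-0.1283]}
{"k":33,"q":[1.1869,-1.4215],"qd":[2.9218,-1.5892],"eef":[-0.1124,-0.2266,0.2961],"\u03c4":[-5.0448,-0.1325]}
{"k":34,"q":[1.2159,-1.4373],"qd":[2.8832,-1.5715],"eef":[-0.115,-0.2304,0.289],"\u03c4":[-5.1711,-0.1363]}
{"k":35,"q":[1.2446,-1.4529],"qd":[2.8436,-1.5543],"eef":[-0.1175,-0.234,0.2819],"\u03c4":[-5.2895,-0.1397]}
{"k":36,"q":[1.2728,-1.4683],"qd":[2.8029,-1.5375],"eef":[-0.1197,-0.2374,0.2748],"\u03c4":[-5.4002,-0.1428]}
{"k":37,"q":[1.3006,-1.4836],"qd":[2.7614,-1.5212],"eef":[-0.1218,-0.2407,0.2678],"\u03c4":[-5.5036,-0.1455]}
{"k":38,"q":[1.328,-1.4988],"qd":[2.7192,-1.5054],"eef":[-0.1236,-0.2438,0.2608],"\u03c4":[-5.5998,-0.1479]}
{"k":39,"q":[1.355,-1.5137],"qd":[2.6763,-1.4899],"eef":[-0.1253,-0.2467,0.2539],"\u03c4":[-5.6891,-0.15]}
{"k":40,"q":[1.3815,-1.5285],"qd":[2.6328,-1.4749],"eef":[-0.1268,-0.2494,0.2471],"\u03c4":[-5.7719,-0.1518]}
{"k":41,"q":[1.4076,-1.5432],"qd":[2.5888,-1.4602],"eef":[-0.1281,-0.2519,0.2403],"\u03c4":[-5.8483,-0.1533]}
{"k":42,"q":[1.4333,-1.5577],"qd":[2.5444,-1.4458],"eef":[-0.1292,-0.2543,0.2336],"\u03c4":[-5.9187,-0.1546]}
{"k":43,"q":[1.4585,-1.5721],"qd":[2.4996,-1.4318],"eef":[-0.1302,-0.2566,0.2269],"\u03c4":[-5.9832,-0.1556]}
{"k":44,"q":[1.4833,-1.5864],"qd":[2.4546,-1.4182],"eef":[-0.131,-0.2586,0.2204],"\u03c4":[-6.0421,-0.1564]}
{"k":45,"q":[1.5076,-1.6005],"qd":[2.4093,-1.4048],"eef":[-0.1317,-0.2605,0.214],"\u03c4":[-6.0956,-0.157]}
{"k":46,"q":[1.5315,-1.6145],"qd":[2.3638,-1.3918],"eef":[-0.1322,-0.2623,0.2076],"\u03c4":[-6.144,-0.1573]}
{"k":47,"q":[1.5549,-1.6283],"qd":[2.3183,-1.379],"eef":[-0.1326,-0.2639,0.2014],"\u03c4":[-6.1875,-0.1574]}
{"k":48,"q":[1.5778,-1.6421],"qd":[2.2726,-1.3665],"eef":[-0.1329,-0.2653,0.1953],"\u03c4":[-6.2263,-0.1574]}
{"k":49,"q":[1.6003,-1.6557],"qd":[2.2269,-1.3542],"eef":[-0.133,-0.2666,0.1893],"\u03c4":[-6.2606,-0.1571]}
{"k":50,"q":[1.6224,-1.6691],"qd":[2.1813,-1.3421],"eef":[-0.1331,-0.2678,0.1834]}
{"summary": "final eef position (m): -0.1331 -0.2678 0.1834"}


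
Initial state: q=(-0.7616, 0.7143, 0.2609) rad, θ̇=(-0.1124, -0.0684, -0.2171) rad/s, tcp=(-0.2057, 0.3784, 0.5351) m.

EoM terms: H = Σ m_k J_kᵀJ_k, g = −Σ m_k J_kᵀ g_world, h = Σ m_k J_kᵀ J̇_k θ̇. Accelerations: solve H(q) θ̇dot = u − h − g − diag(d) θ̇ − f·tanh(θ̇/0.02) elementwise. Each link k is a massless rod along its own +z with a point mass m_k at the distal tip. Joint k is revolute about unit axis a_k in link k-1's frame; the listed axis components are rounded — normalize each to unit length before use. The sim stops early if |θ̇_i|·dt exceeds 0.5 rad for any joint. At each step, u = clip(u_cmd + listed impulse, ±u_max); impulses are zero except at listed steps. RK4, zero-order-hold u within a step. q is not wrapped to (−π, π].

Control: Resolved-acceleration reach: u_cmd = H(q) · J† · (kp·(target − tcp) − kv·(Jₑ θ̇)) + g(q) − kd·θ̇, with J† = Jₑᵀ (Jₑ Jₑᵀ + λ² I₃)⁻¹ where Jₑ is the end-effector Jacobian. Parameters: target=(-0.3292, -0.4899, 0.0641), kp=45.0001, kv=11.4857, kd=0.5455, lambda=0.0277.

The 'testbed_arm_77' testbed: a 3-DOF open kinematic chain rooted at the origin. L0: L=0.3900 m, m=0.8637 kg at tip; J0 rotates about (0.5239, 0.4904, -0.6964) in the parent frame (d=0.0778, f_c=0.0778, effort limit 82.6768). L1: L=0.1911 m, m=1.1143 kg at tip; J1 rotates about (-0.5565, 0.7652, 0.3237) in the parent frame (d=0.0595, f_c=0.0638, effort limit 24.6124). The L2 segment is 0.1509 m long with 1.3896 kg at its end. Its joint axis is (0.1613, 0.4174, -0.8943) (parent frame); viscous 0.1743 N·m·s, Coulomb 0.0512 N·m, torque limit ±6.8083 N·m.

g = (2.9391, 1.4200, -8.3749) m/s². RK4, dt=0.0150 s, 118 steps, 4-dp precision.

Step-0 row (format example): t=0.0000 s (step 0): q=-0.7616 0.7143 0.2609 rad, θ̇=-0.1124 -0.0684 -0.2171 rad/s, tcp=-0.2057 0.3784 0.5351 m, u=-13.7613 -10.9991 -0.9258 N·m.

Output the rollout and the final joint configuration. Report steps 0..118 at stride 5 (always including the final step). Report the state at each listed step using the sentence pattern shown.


t=0.0750 s (step 5): q=-0.8322 0.6235 0.3870 rad, θ̇=-2.3972 -2.4589 15.3599 rad/s, tcp=-0.2464 0.3688 0.5352 m, u=-11.9223 -8.0089 -6.8083 N·m.
t=0.1500 s (step 10): q=-0.9841 0.4968 0.5307 rad, θ̇=-1.4413 -1.2986 -14.1167 rad/s, tcp=-0.3311 0.3514 0.5141 m, u=1.8989 -9.6143 6.8083 N·m.
t=0.2250 s (step 15): q=-1.2021 0.3626 0.7211 rad, θ̇=-4.2153 -1.7460 17.5126 rad/s, tcp=-0.4384 0.3148 0.4657 m, u=-4.6879 -8.9708 -6.8083 N·m.
t=0.3000 s (step 20): q=-1.4408 0.2148 0.6215 rad, θ̇=-2.1981 -2.0105 -18.3258 rad/s, tcp=-0.5529 0.2458 0.3945 m, u=8.8288 -9.0018 6.8083 N·m.
t=0.3750 s (step 25): q=-1.7011 0.0691 0.5234 rad, θ̇=-4.6543 -2.0021 14.5819 rad/s, tcp=-0.6420 0.1420 0.3125 m, u=1.4757 -8.7346 -6.8083 N·m.
t=0.4500 s (step 30): q=-1.9554 -0.0524 0.2769 rad, θ̇=-2.2042 -0.7182 -19.7518 rad/s, tcp=-0.6934 0.0150 0.2312 m, u=15.7723 -7.8153 6.8083 N·m.
t=0.5250 s (step 35): q=-2.2039 -0.1343 0.1376 rad, θ̇=-4.3098 -1.7347 15.5349 rad/s, tcp=-0.7034 -0.1089 0.1646 m, u=3.5541 -7.7909 -6.8083 N·m.
t=0.6000 s (step 40): q=-2.4248 -0.1598 -0.0569 rad, θ̇=-1.7837 1.4692 -19.6018 rad/s, tcp=-0.6875 -0.2180 0.1111 m, u=15.7568 -7.6402 6.8083 N·m.
t=0.6750 s (step 45): q=-2.6380 -0.1440 -0.0321 rad, θ̇=-3.8299 -0.9340 19.0265 rad/s, tcp=-0.6604 -0.3046 0.0656 m, u=2.0381 -8.9728 -6.8083 N·m.
t=0.7500 s (step 50): q=-2.8248 -0.0811 -0.0724 rad, θ̇=-1.3139 2.5873 -18.2214 rad/s, tcp=-0.6246 -0.3797 0.0224 m, u=14.3150 -9.6174 6.8083 N·m.
t=0.8250 s (step 55): q=-2.9983 -0.0104 0.0659 rad, θ̇=-3.2588 -0.2894 19.9624 rad/s, tcp=-0.5848 -0.4399 -0.0162 m, u=0.3827 -10.4767 -6.8083 N·m.
t=0.9000 s (step 60): q=-3.1370 0.0696 0.0792 rad, θ̇=-0.5943 2.2909 -17.4483 rad/s, tcp=-0.5396 -0.4916 -0.0465 m, u=12.6644 -10.5104 6.8083 N·m.
t=0.9750 s (step 65): q=-3.2596 0.1322 0.2227 rad, θ̇=-2.6117 -0.2019 19.4139 rad/s, tcp=-0.4967 -0.5298 -0.0686 m, u=-1.6010 -10.5464 -6.8083 N·m.
t=1.0500 s (step 70): q=-3.3517 0.1879 0.2331 rad, θ̇=0.0092 1.5916 -17.1135 rad/s, tcp=-0.4557 -0.5615 -0.0819 m, u=10.2045 -10.3187 6.8083 N·m.
t=1.1250 s (step 75): q=-3.4339 0.2244 0.3605 rad, θ̇=-2.1193 -0.2525 18.7846 rad/s, tcp=-0.4218 -0.5830 -0.0898 m, u=-3.4264 -10.0275 -6.8083 N·m.
t=1.2000 s (step 80): q=-3.4930 0.2536 0.3637 rad, θ̇=0.4113 0.9646 -16.8470 rad/s, tcp=-0.3921 -0.6014 -0.0924 m, u=7.7638 -9.8396 6.8083 N·m.
t=1.2750 s (step 85): q=-3.5479 0.2692 0.4766 rad, θ̇=-1.7833 -0.2394 18.2560 rad/s, tcp=-0.3696 -0.6130 -0.0927 m, u=-4.7698 -9.4988 -6.8083 N·m.
t=1.3500 s (step 90): q=-3.5851 0.2798 0.4716 rad, θ̇=0.6721 0.4863 -16.7013 rad/s, tcp=-0.3504 -0.6239 -0.0904 m, u=5.8009 -9.3645 6.8083 N·m.
t=1.4250 s (step 95): q=-3.6218 0.2827 0.5698 rad, θ̇=-1.5530 -0.1614 17.8334 rad/s, tcp=-0.3370 -0.6300 -0.0875 m, u=-5.6398 -9.1157 -6.8083 N·m.
t=1.5000 s (step 100): q=-3.6443 0.2823 0.5557 rad, θ̇=0.8442 0.1499 -16.6507 rad/s, tcp=-0.3255 -0.6368 -0.0833 m, u=4.3702 -8.9843 6.8083 N·m.
t=1.5750 s (step 105): q=-3.6686 0.2782 0.6410 rad, θ̇=-1.3949 -0.0640 17.5187 rad/s, tcp=-0.3185 -0.6398 -0.0793 m, u=-6.1717 -8.8447 -6.8083 N·m.
t=1.6500 s (step 110): q=-3.6812 0.2720 0.6183 rad, θ̇=0.9590 -0.0744 -16.6556 rad/s, tcp=-0.3121 -0.6442 -0.0748 m, u=3.3838 -8.7084 6.8083 N·m.
t=1.7250 s (step 115): q=-3.6973 0.2650 0.6935 rad, θ̇=-1.2891 0.0481 17.2946 rad/s, tcp=-0.3090 -0.6453 -0.0710 m, u=-6.4755 -8.7040 -6.8083 N·m.
t=1.7700 s (step 118): q=-3.6998 0.2601 0.6557 rad, θ̇=1.0216 -0.1848 -16.6757 rad/s, tcp=-0.3065 -0.6477 -0.0684 m.
final q (rad): -3.6998 0.2601 0.6557


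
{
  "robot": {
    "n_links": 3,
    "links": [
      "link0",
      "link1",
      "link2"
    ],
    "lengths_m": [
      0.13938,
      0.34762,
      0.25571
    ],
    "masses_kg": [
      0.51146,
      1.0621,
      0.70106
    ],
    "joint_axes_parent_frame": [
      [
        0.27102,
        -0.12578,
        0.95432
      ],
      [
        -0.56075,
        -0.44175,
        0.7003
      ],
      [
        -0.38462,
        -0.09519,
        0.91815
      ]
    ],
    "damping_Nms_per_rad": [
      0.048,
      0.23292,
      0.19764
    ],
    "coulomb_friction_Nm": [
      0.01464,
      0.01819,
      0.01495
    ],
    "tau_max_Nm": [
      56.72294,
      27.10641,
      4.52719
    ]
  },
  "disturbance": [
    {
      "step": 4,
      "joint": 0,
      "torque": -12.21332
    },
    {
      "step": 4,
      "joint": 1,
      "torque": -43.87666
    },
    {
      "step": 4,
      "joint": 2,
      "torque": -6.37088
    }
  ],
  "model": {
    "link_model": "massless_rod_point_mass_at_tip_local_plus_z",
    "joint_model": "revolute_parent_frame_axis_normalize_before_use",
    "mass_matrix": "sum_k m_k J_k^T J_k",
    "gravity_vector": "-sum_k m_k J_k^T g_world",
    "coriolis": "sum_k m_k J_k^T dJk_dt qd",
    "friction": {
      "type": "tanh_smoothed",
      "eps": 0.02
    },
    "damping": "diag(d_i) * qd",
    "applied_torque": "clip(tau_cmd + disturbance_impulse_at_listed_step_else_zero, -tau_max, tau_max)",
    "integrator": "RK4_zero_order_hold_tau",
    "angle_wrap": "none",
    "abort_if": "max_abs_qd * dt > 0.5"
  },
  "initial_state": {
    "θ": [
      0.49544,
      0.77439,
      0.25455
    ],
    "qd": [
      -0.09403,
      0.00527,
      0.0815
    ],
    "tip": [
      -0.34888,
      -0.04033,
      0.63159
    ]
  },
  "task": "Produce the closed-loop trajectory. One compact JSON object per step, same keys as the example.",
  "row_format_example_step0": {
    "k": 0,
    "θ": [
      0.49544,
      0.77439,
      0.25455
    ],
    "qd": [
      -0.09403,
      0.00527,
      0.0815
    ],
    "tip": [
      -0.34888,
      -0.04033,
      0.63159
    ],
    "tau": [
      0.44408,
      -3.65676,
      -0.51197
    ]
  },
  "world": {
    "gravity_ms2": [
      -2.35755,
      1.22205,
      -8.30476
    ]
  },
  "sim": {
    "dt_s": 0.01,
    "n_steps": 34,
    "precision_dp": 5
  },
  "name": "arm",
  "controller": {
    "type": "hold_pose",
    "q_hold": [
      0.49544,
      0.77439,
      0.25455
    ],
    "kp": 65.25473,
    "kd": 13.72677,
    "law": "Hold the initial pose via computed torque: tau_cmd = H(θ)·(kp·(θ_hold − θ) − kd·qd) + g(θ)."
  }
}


{"k":1,"\u03b8":[0.49456,0.77451,0.25487],"qd":[-0.08174,0.01192,0.01928],"tip":[-0.34891,-0.03989,0.63159],"tau":[0.40835,-3.65732,-0.50904]}
{"k":2,"\u03b8":[0.4938,0.77464,0.2549],"qd":[-0.06915,0.00948,0.0158],"tip":[-0.34893,-0.03951,0.6316],"tau":[0.37528,-3.65761,-0.50804]}
{"k":3,"\u03b8":[0.49316,0.77474,0.2549],"qd":[-0.05779,0.00719,0.01413],"tip":[-0.34894,-0.03919,0.63161],"tau":[0.34474,-3.65816,-0.5072]}
{"k":4,"\u03b8":[0.49263,0.77483,0.25489],"qd":[-0.04762,0.00519,0.01305],"tip":[-0.34895,-0.03893,0.63162],"tau":[-11.89672,-27.10641,-4.52719]}
{"k":5,"\u03b8":[0.49073,0.77096,0.2445],"qd":[-0.32877,-0.81862,-1.82535],"tip":[-0.34667,-0.03793,0.63332],"tau":[2.00595,-0.37459,0.02889]}
{"k":6,"\u03b8":[0.48777,0.76258,0.2328],"qd":[-0.26537,-0.83077,-0.68735],"tip":[-0.34261,-0.03626,0.63625],"tau":[1.81613,-0.70545,-0.05603]}
{"k":7,"\u03b8":[0.48534,0.75466,0.22827],"qd":[-0.22204,-0.74481,-0.27742],"tip":[-0.33929,-0.03481,0.63858],"tau":[1.6396,-1.00919,-0.11276]}
{"k":8,"\u03b8":[0.4833,0.74774,0.22638],"qd":[-0.18696,-0.63547,-0.12077],"tip":[-0.33655,-0.03358,0.64047],"tau":[1.47642,-1.28628,-0.15715]}
{"k":9,"\u03b8":[0.48158,0.74192,0.22554],"qd":[-0.15589,-0.52736,-0.05365],"tip":[-0.33429,-0.03255,0.642],"tau":[1.32616,-1.5384,-0.19488]}
{"k":10,"\u03b8":[0.48017,0.73715,0.22518],"qd":[-0.12763,-0.4274,-0.0233],"tip":[-0.33245,-0.03171,0.64323],"tau":[1.1883,-1.76754,-0.22804]}
{"k":11,"\u03b8":[0.47902,0.73332,0.22502],"qd":[-0.10203,-0.33639,-0.01584],"tip":[-0.33099,-0.03103,0.6442],"tau":[1.06219,-1.97561,-0.25737]}
{"k":12,"\u03b8":[0.47811,0.73036,0.22492],"qd":[-0.07871,-0.25573,-0.01445],"tip":[-0.32985,-0.03051,0.64495],"tau":[0.94716,-2.16441,-0.28373]}
{"k":13,"\u03b8":[0.47743,0.72814,0.22486],"qd":[-0.05762,-0.18481,-0.01563],"tip":[-0.329,-0.03011,0.64551],"tau":[0.8425,-2.33562,-0.30748]}
{"k":14,"\u03b8":[0.47696,0.72658,0.22484],"qd":[-0.03858,-0.12348,-0.01362],"tip":[-0.3284,-0.02984,0.6459],"tau":[0.74752,-2.49077,-0.32907]}
{"k":15,"\u03b8":[0.47666,0.72559,0.22485],"qd":[-0.02165,-0.07049,-0.0103],"tip":[-0.32802,-0.02967,0.64615],"tau":[0.66165,-2.63126,-0.34865]}
{"k":16,"\u03b8":[0.47652,0.72509,0.22488],"qd":[-0.00688,-0.02482,-0.00673],"tip":[-0.32784,-0.02959,0.64627],"tau":[0.58465,-2.75831,-0.36637]}
{"k":17,"\u03b8":[0.47652,0.72502,0.22496],"qd":[0.00594,0.01314,0.00074],"tip":[-0.32782,-0.02958,0.64628],"tau":[0.51633,-2.8714,-0.38229]}
{"k":18,"\u03b8":[0.47664,0.7253,0.22508],"qd":[0.01691,0.04455,0.00688],"tip":[-0.32793,-0.02964,0.6462],"tau":[0.45585,-2.97055,-0.39622]}
{"k":19,"\u03b8":[0.47685,0.72587,0.22519],"qd":[0.02601,0.07178,0.00742],"tip":[-0.32817,-0.02976,0.64605],"tau":[0.40203,-3.05955,-0.40856]}
{"k":20,"\u03b8":[0.47715,0.7267,0.22531],"qd":[0.03368,0.0945,0.00857],"tip":[-0.32849,-0.02993,0.64584],"tau":[0.35397,-3.13963,-0.4197]}
{"k":21,"\u03b8":[0.47752,0.72773,0.22544],"qd":[0.04006,0.1133,0.00971],"tip":[-0.3289,-0.03013,0.64557],"tau":[0.31102,-3.21159,-0.42972]}
{"k":22,"\u03b8":[0.47795,0.72894,0.22557],"qd":[0.0453,0.12865,0.01074],"tip":[-0.32938,-0.03037,0.64526],"tau":[0.27269,-3.27613,-0.43872]}
{"k":23,"\u03b8":[0.47843,0.73028,0.22571],"qd":[0.04953,0.14093,0.01165],"tip":[-0.3299,-0.03064,0.64491],"tau":[0.23855,-3.3339,-0.44678]}
{"k":24,"\u03b8":[0.47894,0.73173,0.22585],"qd":[0.05285,0.15053,0.01243],"tip":[-0.33047,-0.03093,0.64453],"tau":[0.2082,-3.38551,-0.45398]}
{"k":25,"\u03b8":[0.47948,0.73327,0.22599],"qd":[0.05536,0.15776,0.01307],"tip":[-0.33107,-0.03124,0.64413],"tau":[0.1813,-3.4315,-0.46041]}
{"k":26,"\u03b8":[0.48004,0.73487,0.22614],"qd":[0.05718,0.16292,0.01358],"tip":[-0.3317,-0.03156,0.64372],"tau":[0.15753,-3.47238,-0.46614]}
{"k":27,"\u03b8":[0.48062,0.73652,0.22628],"qd":[0.05837,0.16628,0.01396],"tip":[-0.33234,-0.03189,0.64329],"tau":[0.13661,-3.50862,-0.47122]}
{"k":28,"\u03b8":[0.48121,0.73819,0.22643],"qd":[0.05902,0.16807,0.01421],"tip":[-0.33299,-0.03223,0.64285],"tau":[0.11827,-3.54065,-0.47571]}
{"k":29,"\u03b8":[0.4818,0.73987,0.22658],"qd":[0.0592,0.16851,0.01436],"tip":[-0.33364,-0.03257,0.64242],"tau":[0.10226,-3.56885,-0.47968]}
{"k":30,"\u03b8":[0.48239,0.74155,0.22673],"qd":[0.05898,0.16779,0.01441],"tip":[-0.33429,-0.03292,0.64198],"tau":[0.08837,-3.5936,-0.48316]}
{"k":31,"\u03b8":[0.48298,0.74322,0.22688],"qd":[0.05841,0.16609,0.01438],"tip":[-0.33494,-0.03326,0.64154],"tau":[0.07639,-3.61522,-0.48621]}
{"k":32,"\u03b8":[0.48356,0.74487,0.22703],"qd":[0.05755,0.16354,0.01428],"tip":[-0.33557,-0.0336,0.64111],"tau":[0.06614,-3.63402,-0.48887]}
{"k":33,"\u03b8":[0.48413,0.74649,0.22717],"qd":[0.05644,0.1603,0.01413],"tip":[-0.3362,-0.03393,0.64068],"tau":[0.05745,-3.65028,-0.49118]}
{"k":34,"\u03b8":[0.48469,0.74807,0.22732],"qd":[0.05512,0.15648,0.01393],"tip":[-0.33681,-0.03426,0.64026]}


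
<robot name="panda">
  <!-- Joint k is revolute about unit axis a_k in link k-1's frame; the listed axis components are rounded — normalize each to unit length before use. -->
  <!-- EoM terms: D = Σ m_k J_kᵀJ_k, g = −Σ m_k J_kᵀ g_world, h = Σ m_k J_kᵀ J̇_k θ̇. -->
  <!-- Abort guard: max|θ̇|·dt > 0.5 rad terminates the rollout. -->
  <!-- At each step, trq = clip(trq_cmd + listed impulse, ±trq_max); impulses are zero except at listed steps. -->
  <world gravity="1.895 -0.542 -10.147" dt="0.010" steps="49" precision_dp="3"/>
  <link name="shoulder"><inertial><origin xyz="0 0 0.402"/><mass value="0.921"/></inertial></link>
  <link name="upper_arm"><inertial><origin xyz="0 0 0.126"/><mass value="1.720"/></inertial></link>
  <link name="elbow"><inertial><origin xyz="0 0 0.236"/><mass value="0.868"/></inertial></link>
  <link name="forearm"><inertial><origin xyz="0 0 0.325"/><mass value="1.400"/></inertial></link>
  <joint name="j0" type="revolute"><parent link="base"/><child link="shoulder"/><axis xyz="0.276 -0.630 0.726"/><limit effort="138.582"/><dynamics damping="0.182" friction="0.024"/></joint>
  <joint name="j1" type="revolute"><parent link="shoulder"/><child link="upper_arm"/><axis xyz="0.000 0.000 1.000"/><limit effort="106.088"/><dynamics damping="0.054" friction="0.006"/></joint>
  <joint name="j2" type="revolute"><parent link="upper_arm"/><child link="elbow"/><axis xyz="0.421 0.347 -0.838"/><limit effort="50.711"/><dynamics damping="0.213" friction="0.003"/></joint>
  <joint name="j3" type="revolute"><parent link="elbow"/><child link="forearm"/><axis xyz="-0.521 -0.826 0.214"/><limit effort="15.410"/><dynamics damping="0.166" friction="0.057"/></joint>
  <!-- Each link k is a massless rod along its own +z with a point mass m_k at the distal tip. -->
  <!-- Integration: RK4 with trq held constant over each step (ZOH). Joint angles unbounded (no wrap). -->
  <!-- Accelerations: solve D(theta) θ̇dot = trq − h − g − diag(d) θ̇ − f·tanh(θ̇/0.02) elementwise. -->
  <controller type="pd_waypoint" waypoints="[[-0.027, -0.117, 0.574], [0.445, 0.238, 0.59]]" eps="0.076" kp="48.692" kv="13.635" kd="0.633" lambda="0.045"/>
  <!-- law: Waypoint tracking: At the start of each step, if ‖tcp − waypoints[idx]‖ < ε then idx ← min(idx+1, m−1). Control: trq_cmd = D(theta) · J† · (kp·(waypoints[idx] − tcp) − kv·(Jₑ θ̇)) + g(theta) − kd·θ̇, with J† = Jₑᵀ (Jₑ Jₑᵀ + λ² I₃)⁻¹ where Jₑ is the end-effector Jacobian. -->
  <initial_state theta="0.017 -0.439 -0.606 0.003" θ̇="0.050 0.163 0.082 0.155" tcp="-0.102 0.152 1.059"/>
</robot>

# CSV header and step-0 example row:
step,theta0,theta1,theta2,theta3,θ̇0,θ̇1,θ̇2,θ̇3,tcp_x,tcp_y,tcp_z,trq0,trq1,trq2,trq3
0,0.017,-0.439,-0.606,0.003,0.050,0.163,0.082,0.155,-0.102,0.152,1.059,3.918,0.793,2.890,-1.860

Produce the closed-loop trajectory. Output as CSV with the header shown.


step,theta0,theta1,theta2,theta3,θ̇0,θ̇1,θ̇2,θ̇3,tcp_x,tcp_y,tcp_z,trq0,trq1,trq2,trq3
1,0.017,-0.436,-0.605,0.004,0.026,0.456,0.183,0.091,-0.102,0.151,1.059,3.208,0.526,2.583,-1.618
2,0.018,-0.431,-0.602,0.005,0.023,0.524,0.341,0.133,-0.103,0.150,1.059,2.717,0.439,2.291,-1.471
3,0.018,-0.425,-0.598,0.007,0.015,0.615,0.432,0.124,-0.104,0.149,1.059,2.323,0.350,2.072,-1.310
4,0.018,-0.419,-0.593,0.008,0.008,0.670,0.515,0.131,-0.104,0.148,1.059,2.021,0.297,1.886,-1.179
5,0.018,-0.412,-0.588,0.009,-0.001,0.720,0.580,0.136,-0.104,0.146,1.060,1.777,0.254,1.733,-1.062
6,0.018,-0.405,-0.582,0.011,-0.011,0.761,0.637,0.146,-0.105,0.144,1.060,1.576,0.222,1.605,-0.962
7,0.018,-0.397,-0.575,0.012,-0.023,0.799,0.686,0.160,-0.105,0.143,1.061,1.402,0.196,1.498,-0.875
8,0.017,-0.389,-0.568,0.014,-0.037,0.835,0.729,0.178,-0.105,0.141,1.061,1.243,0.174,1.407,-0.801
9,0.017,-0.380,-0.561,0.016,-0.052,0.871,0.770,0.202,-0.104,0.139,1.062,1.091,0.154,1.332,-0.737
10,0.016,-0.371,-0.553,0.018,-0.069,0.907,0.808,0.230,-0.104,0.137,1.062,0.935,0.134,1.268,-0.683
11,0.016,-0.362,-0.545,0.020,-0.088,0.945,0.845,0.265,-0.104,0.135,1.063,0.769,0.115,1.215,-0.636
12,0.015,-0.352,-0.536,0.023,-0.109,0.985,0.882,0.305,-0.103,0.133,1.063,0.587,0.095,1.171,-0.596
13,0.013,-0.342,-0.527,0.027,-0.133,1.029,0.920,0.352,-0.103,0.131,1.064,0.383,0.073,1.135,-0.563
14,0.012,-0.332,-0.517,0.030,-0.159,1.078,0.960,0.405,-0.102,0.130,1.064,0.151,0.050,1.106,-0.534
15,0.010,-0.321,-0.508,0.035,-0.188,1.132,1.002,0.467,-0.101,0.128,1.065,-0.112,0.024,1.083,-0.511
16,0.008,-0.309,-0.497,0.040,-0.220,1.193,1.046,0.537,-0.100,0.126,1.065,-0.410,-0.004,1.066,-0.492
17,0.006,-0.297,-0.487,0.046,-0.256,1.261,1.094,0.616,-0.099,0.125,1.066,-0.746,-0.035,1.054,-0.478
18,0.003,-0.284,-0.476,0.052,-0.297,1.339,1.146,0.705,-0.098,0.123,1.066,-1.122,-0.070,1.047,-0.466
19,-0.000,-0.270,-0.464,0.060,-0.342,1.427,1.201,0.805,-0.097,0.122,1.067,-1.538,-0.107,1.044,-0.458
20,-0.004,-0.255,-0.451,0.068,-0.393,1.527,1.260,0.916,-0.096,0.120,1.067,-1.991,-0.146,1.043,-0.451
21,-0.008,-0.239,-0.439,0.078,-0.450,1.640,1.321,1.040,-0.094,0.119,1.067,-2.479,-0.188,1.044,-0.446
22,-0.013,-0.222,-0.425,0.089,-0.513,1.766,1.384,1.175,-0.093,0.118,1.068,-2.993,-0.231,1.046,-0.441
23,-0.018,-0.204,-0.411,0.102,-0.583,1.908,1.446,1.322,-0.091,0.117,1.068,-3.525,-0.274,1.046,-0.435
24,-0.025,-0.184,-0.396,0.116,-0.660,2.065,1.505,1.480,-0.089,0.116,1.068,-4.061,-0.316,1.043,-0.426
25,-0.032,-0.162,-0.381,0.131,-0.745,2.238,1.558,1.649,-0.087,0.115,1.068,-4.586,-0.356,1.033,-0.411
26,-0.040,-0.139,-0.365,0.149,-0.838,2.427,1.601,1.825,-0.085,0.115,1.068,-5.086,-0.391,1.013,-0.389
27,-0.048,-0.114,-0.349,0.168,-0.940,2.630,1.626,2.008,-0.082,0.115,1.067,-5.545,-0.419,0.981,-0.357
28,-0.058,-0.086,-0.333,0.189,-1.051,2.845,1.629,2.194,-0.079,0.115,1.067,-5.955,-0.438,0.932,-0.312
29,-0.069,-0.057,-0.316,0.212,-1.171,3.070,1.600,2.381,-0.076,0.115,1.066,-6.312,-0.446,0.866,-0.251
30,-0.082,-0.025,-0.301,0.236,-1.303,3.300,1.533,2.565,-0.073,0.116,1.065,-6.618,-0.439,0.781,-0.174
31,-0.096,0.009,-0.286,0.263,-1.447,3.531,1.416,2.746,-0.070,0.116,1.064,-6.878,-0.414,0.676,-0.079
32,-0.111,0.046,-0.273,0.291,-1.606,3.754,1.241,2.921,-0.067,0.117,1.062,-7.089,-0.365,0.554,0.035
33,-0.128,0.084,-0.262,0.321,-1.782,3.959,0.997,3.091,-0.063,0.118,1.060,-7.223,-0.285,0.417,0.164
34,-0.147,0.125,-0.253,0.353,-1.976,4.130,0.677,3.255,-0.059,0.120,1.058,-7.206,-0.161,0.268,0.307
35,-0.167,0.167,-0.248,0.386,-2.189,4.246,0.276,3.413,-0.055,0.121,1.055,-6.898,0.021,0.109,0.457
36,-0.190,0.210,-0.248,0.421,-2.417,4.281,-0.201,3.567,-0.051,0.123,1.051,-6.099,0.279,-0.064,0.607
37,-0.216,0.252,-0.253,0.458,-2.651,4.210,-0.732,3.718,-0.047,0.124,1.047,-4.603,0.622,-0.256,0.743
38,-0.243,0.294,-0.263,0.496,-2.877,4.018,-1.285,3.861,-0.043,0.126,1.042,-2.316,1.048,-0.473,0.852
39,-0.273,0.332,-0.278,0.535,-3.074,3.709,-1.806,3.997,-0.038,0.127,1.036,0.671,1.532,-0.725,0.916
40,-0.305,0.368,-0.298,0.575,-3.225,3.311,-2.242,4.123,-0.034,0.128,1.029,4.076,2.031,-1.010,0.922
41,-0.337,0.398,-0.323,0.617,-3.317,2.871,-2.558,4.230,-0.030,0.128,1.022,7.539,2.492,-1.315,0.866
42,-0.371,0.425,-0.349,0.660,-3.347,2.434,-2.744,4.310,-0.025,0.128,1.013,10.752,2.871,-1.618,0.751
43,-0.404,0.447,-0.377,0.703,-3.321,2.034,-2.813,4.357,-0.021,0.127,1.004,13.523,3.142,-1.891,0.585
44,-0.437,0.466,-0.405,0.747,-3.247,1.690,-2.791,4.367,-0.016,0.125,0.995,15.775,3.297,-2.114,0.380
45,-0.469,0.481,-0.433,0.790,-3.139,1.406,-2.707,4.342,-0.012,0.123,0.985,17.515,3.345,-2.274,0.147
46,-0.500,0.494,-0.459,0.833,-3.007,1.177,-2.585,4.286,-0.007,0.121,0.975,18.791,3.302,-2.366,-0.105
47,-0.529,0.505,-0.484,0.876,-2.859,0.997,-2.443,4.205,-0.003,0.118,0.965,19.672,3.185,-2.394,-0.369
48,-0.557,0.514,-0.508,0.917,-2.703,0.855,-2.296,4.106,0.001,0.114,0.955,20.229,3.014,-2.364,-0.639
49,-0.583,0.522,-0.530,0.958,-2.543,0.744,-2.150,3.994,0.005,0.110,0.945,,,,


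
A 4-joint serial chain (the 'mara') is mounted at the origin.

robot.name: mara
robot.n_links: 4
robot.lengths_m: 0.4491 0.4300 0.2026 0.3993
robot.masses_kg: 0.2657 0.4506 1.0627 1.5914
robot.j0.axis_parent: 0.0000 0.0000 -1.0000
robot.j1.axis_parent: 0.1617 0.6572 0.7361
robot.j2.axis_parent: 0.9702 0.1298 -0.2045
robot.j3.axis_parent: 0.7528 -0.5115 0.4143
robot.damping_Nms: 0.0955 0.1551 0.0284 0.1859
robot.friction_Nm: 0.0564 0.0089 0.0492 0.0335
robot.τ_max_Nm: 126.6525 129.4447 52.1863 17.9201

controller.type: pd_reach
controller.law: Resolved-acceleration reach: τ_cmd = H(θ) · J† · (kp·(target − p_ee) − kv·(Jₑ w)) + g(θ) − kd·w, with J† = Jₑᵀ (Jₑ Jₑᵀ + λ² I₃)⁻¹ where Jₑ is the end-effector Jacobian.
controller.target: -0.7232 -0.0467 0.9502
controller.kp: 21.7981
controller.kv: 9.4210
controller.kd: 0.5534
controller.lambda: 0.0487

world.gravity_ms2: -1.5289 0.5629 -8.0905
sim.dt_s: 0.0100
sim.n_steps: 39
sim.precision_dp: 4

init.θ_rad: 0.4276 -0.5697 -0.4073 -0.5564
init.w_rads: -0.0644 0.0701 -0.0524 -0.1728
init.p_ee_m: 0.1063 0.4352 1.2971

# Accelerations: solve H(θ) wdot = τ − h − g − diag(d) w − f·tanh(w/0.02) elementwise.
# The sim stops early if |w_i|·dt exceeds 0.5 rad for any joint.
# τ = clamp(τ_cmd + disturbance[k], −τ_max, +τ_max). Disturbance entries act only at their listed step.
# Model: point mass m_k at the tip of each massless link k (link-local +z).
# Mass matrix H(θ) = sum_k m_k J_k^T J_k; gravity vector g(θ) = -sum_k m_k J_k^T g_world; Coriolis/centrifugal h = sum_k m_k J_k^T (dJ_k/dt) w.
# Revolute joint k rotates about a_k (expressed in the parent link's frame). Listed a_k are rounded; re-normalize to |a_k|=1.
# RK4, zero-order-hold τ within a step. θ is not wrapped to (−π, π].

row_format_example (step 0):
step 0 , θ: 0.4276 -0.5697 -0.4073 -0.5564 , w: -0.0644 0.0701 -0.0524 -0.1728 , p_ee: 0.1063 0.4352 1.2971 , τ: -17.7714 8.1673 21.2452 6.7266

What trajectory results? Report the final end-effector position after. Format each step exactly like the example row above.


step 1 , θ: 0.4221 -0.5679 -0.4074 -0.5620 , w: -1.0321 0.2853 0.0291 -0.9510 , p_ee: 0.1060 0.4345 1.2965 , τ: -15.5016 7.5878 19.6416 6.5718
step 2 , θ: 0.4078 -0.5641 -0.4067 -0.5745 , w: -1.8314 0.4754 0.1077 -1.5332 , p_ee: 0.1039 0.4332 1.2956 , τ: -13.4484 6.8697 18.0872 6.3341
step 3 , θ: 0.3862 -0.5586 -0.4052 -0.5920 , w: -2.4915 0.6214 0.1992 -1.9728 , p_ee: 0.1003 0.4312 1.2944 , τ: -11.5925 6.0921 16.5895 6.0499
step 4 , θ: 0.3586 -0.5519 -0.4027 -0.6134 , w: -3.0360 0.7159 0.3058 -2.3025 , p_ee: 0.0953 0.4287 1.2931 , τ: -9.9191 5.3097 15.1620 5.7388
step 5 , θ: 0.3260 -0.5446 -0.3991 -0.6376 , w: -3.4826 0.7573 0.4241 -2.5434 , p_ee: 0.0890 0.4258 1.2918 , τ: -8.4164 4.5589 13.8160 5.4114
step 6 , θ: 0.2893 -0.5370 -0.3942 -0.6639 , w: -3.8447 0.7474 0.5474 -2.7094 , p_ee: 0.0815 0.4226 1.2904 , τ: -7.0739 3.8640 12.5606 5.0737
step 7 , θ: 0.2495 -0.5298 -0.3881 -0.6915 , w: -4.1321 0.6904 0.6682 -2.8105 , p_ee: 0.0731 0.4190 1.2891 , τ: -5.8817 3.2413 11.4025 4.7299
step 8 , θ: 0.2071 -0.5234 -0.3809 -0.7198 , w: -4.3523 0.5919 0.7796 -2.8548 , p_ee: 0.0637 0.4152 1.2878 , τ: -4.8302 2.7014 10.3466 4.3832
step 9 , θ: 0.1627 -0.5182 -0.3726 -0.7484 , w: -4.5116 0.4588 0.8752 -2.8497 , p_ee: 0.0535 0.4112 1.2866 , τ: -3.9094 2.2510 9.3955 4.0369
step 10 , θ: 0.1171 -0.5144 -0.3634 -0.7767 , w: -4.6158 0.2983 0.9506 -2.8024 , p_ee: 0.0426 0.4070 1.2855 , τ: -3.1092 1.8934 8.5496 3.6941
step 11 , θ: 0.0707 -0.5123 -0.3537 -0.8043 , w: -4.6705 0.1179 1.0028 -2.7203 , p_ee: 0.0310 0.4026 1.2845 , τ: -2.4191 1.6289 7.8074 3.3583
step 12 , θ: 0.0239 -0.5121 -0.3435 -0.8310 , w: -4.6817 -0.0750 1.0305 -2.6105 , p_ee: 0.0190 0.3980 1.2835 , τ: -1.8285 1.4549 7.1653 3.0326
step 13 , θ: -0.0228 -0.5139 -0.3331 -0.8564 , w: -4.6560 -0.2733 1.0338 -2.4801 , p_ee: 0.0064 0.3933 1.2826 , τ: -1.3267 1.3660 6.6177 2.7198
step 14 , θ: -0.0691 -0.5176 -0.3229 -0.8805 , w: -4.5993 -0.4720 1.0147 -2.3359 , p_ee: -0.0065 0.3885 1.2817 , τ: -0.9030 1.3553 6.1569 2.4227
step 15 , θ: -0.1147 -0.5233 -0.3129 -0.9031 , w: -4.5182 -0.6663 0.9757 -2.1839 , p_ee: -0.0197 0.3835 1.2809 , τ: -0.5475 1.4140 5.7742 2.1428
step 16 , θ: -0.1594 -0.5309 -0.3034 -0.9242 , w: -4.4185 -0.8525 0.9196 -2.0288 , p_ee: -0.0332 0.3783 1.2800 , τ: -0.2506 1.5323 5.4607 1.8812
step 17 , θ: -0.2030 -0.5403 -0.2946 -0.9437 , w: -4.3057 -1.0277 0.8499 -1.8743 , p_ee: -0.0470 0.3730 1.2790 , τ: -0.0037 1.7000 5.2069 1.6382
step 18 , θ: -0.2455 -0.5514 -0.2865 -0.9617 , w: -4.1847 -1.1902 0.7697 -1.7235 , p_ee: -0.0608 0.3676 1.2780 , τ: 0.2013 1.9071 5.0039 1.4134
step 19 , θ: -0.2867 -0.5641 -0.2792 -0.9782 , w: -4.0594 -1.3387 0.6821 -1.5781 , p_ee: -0.0749 0.3621 1.2769 , τ: 0.3711 2.1442 4.8429 1.2062
step 20 , θ: -0.3266 -0.5781 -0.2728 -0.9933 , w: -3.9330 -1.4730 0.5898 -1.4393 , p_ee: -0.0889 0.3564 1.2757 , τ: 0.5118 2.4028 4.7165 1.0154
step 21 , θ: -0.3654 -0.5935 -0.2674 -1.0070 , w: -3.8078 -1.5930 0.4950 -1.3077 , p_ee: -0.1030 0.3507 1.2744 , τ: 0.6285 2.6753 4.6176 0.8396
step 22 , θ: -0.4028 -0.6099 -0.2630 -1.0195 , w: -3.6857 -1.6990 0.3996 -1.1834 , p_ee: -0.1172 0.3448 1.2730 , τ: 0.7255 2.9551 4.5403 0.6774
step 23 , θ: -0.4391 -0.6274 -0.2594 -1.0307 , w: -3.5677 -1.7918 0.3052 -1.0662 , p_ee: -0.1313 0.3388 1.2714 , τ: 0.8063 3.2367 4.4797 0.5274
step 24 , θ: -0.4742 -0.6457 -0.2568 -1.0408 , w: -3.4545 -1.8720 0.2129 -0.9556 , p_ee: -0.1453 0.3327 1.2697 , τ: 0.8738 3.5154 4.4316 0.3883
step 25 , θ: -0.5082 -0.6648 -0.2552 -1.0499 , w: -3.3465 -1.9406 0.1237 -0.8513 , p_ee: -0.1593 0.3265 1.2678 , τ: 0.9306 3.7876 4.3925 0.2587
step 26 , θ: -0.5412 -0.6845 -0.2544 -1.0579 , w: -3.2438 -1.9985 0.0382 -0.7527 , p_ee: -0.1732 0.3202 1.2658 , τ: 0.9784 4.0502 4.3596 0.1376
step 27 , θ: -0.5731 -0.7047 -0.2544 -1.0649 , w: -3.1452 -2.0473 -0.0414 -0.6599 , p_ee: -0.1869 0.3139 1.2636 , τ: 1.0195 4.2991 4.3239 0.0241
step 28 , θ: -0.6041 -0.7254 -0.2552 -1.0711 , w: -3.0507 -2.0878 -0.1150 -0.5721 , p_ee: -0.2005 0.3075 1.2613 , τ: 1.0553 4.5331 4.2853 -0.0826
step 29 , θ: -0.6341 -0.7464 -0.2567 -1.0764 , w: -2.9608 -2.1201 -0.1841 -0.4886 , p_ee: -0.2139 0.3010 1.2589 , τ: 1.0862 4.7529 4.2485 -0.1835
step 30 , θ: -0.6633 -0.7677 -0.2588 -1.0809 , w: -2.8751 -2.1451 -0.2484 -0.4090 , p_ee: -0.2272 0.2944 1.2563 , τ: 1.1131 4.9577 4.2124 -0.2791
step 31 , θ: -0.6917 -0.7893 -0.2616 -1.0846 , w: -2.7933 -2.1636 -0.3079 -0.3332 , p_ee: -0.2402 0.2878 1.2536 , τ: 1.1363 5.1470 4.1762 -0.3700
step 32 , θ: -0.7192 -0.8110 -0.2650 -1.0876 , w: -2.7150 -2.1762 -0.3625 -0.2609 , p_ee: -0.2530 0.2812 1.2508 , τ: 1.1565 5.3208 4.1393 -0.4564
step 33 , θ: -0.7460 -0.8328 -0.2689 -1.0898 , w: -2.6399 -2.1836 -0.4123 -0.1919 , p_ee: -0.2657 0.2745 1.2479 , τ: 1.1738 5.4791 4.1013 -0.5387
step 34 , θ: -0.7720 -0.8546 -0.2732 -1.0914 , w: -2.5677 -2.1864 -0.4574 -0.1263 , p_ee: -0.2780 0.2678 1.2449 , τ: 1.1884 5.6223 4.0619 -0.6172
step 35 , θ: -0.7974 -0.8765 -0.2780 -1.0924 , w: -2.4979 -2.1850 -0.4978 -0.0637 , p_ee: -0.2902 0.2611 1.2418 , τ: 1.2006 5.7507 4.0209 -0.6919
step 36 , θ: -0.8220 -0.8983 -0.2832 -1.0927 , w: -2.4307 -2.1801 -0.5336 -0.0048 , p_ee: -0.3021 0.2545 1.2386 , τ: 1.2105 5.8647 3.9781 -0.7623
step 37 , θ: -0.8460 -0.9201 -0.2887 -1.0925 , w: -2.3666 -2.1735 -0.5648 0.0470 , p_ee: -0.3137 0.2478 1.2353 , τ: 1.2200 5.9635 3.9329 -0.8227
step 38 , θ: -0.8693 -0.9418 -0.2945 -1.0918 , w: -2.3044 -2.1642 -0.5919 0.0956 , p_ee: -0.3251 0.2411 1.2319 , τ: 1.2274 6.0491 3.8859 -0.8793
step 39 , θ: -0.8921 -0.9634 -0.3005 -1.0906 , w: -2.2435 -2.1523 -0.6151 0.1421 , p_ee: -0.3362 0.2345 1.2285
final p_ee position (m): -0.3362 0.2345 1.2285


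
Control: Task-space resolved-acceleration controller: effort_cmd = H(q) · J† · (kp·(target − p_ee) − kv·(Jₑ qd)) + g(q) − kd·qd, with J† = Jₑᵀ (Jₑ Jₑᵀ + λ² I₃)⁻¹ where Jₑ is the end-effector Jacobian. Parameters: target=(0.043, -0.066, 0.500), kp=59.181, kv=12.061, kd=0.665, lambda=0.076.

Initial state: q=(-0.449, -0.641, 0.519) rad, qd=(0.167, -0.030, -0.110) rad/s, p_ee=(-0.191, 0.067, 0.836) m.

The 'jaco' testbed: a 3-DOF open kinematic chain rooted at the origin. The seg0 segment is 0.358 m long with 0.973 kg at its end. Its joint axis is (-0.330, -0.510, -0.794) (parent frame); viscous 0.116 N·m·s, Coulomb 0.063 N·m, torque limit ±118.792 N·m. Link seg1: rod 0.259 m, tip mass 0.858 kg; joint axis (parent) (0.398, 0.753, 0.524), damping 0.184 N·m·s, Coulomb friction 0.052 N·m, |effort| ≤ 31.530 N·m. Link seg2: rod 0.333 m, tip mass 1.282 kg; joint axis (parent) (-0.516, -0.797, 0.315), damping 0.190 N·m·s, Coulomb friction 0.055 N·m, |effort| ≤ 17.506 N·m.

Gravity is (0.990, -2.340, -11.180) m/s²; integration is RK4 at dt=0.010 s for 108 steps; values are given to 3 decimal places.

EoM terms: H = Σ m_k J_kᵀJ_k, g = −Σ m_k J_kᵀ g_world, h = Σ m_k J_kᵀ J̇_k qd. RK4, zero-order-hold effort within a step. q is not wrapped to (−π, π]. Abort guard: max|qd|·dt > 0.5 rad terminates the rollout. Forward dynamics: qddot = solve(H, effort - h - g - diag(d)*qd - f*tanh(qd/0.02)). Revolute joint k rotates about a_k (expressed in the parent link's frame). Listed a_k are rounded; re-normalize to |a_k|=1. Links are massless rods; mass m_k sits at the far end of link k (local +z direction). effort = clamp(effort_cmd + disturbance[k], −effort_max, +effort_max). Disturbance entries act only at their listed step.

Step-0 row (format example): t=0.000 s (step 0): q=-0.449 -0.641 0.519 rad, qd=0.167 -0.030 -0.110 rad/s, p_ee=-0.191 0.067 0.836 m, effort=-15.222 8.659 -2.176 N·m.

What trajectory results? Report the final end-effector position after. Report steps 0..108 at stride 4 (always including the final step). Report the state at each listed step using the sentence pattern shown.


t=0.040 s (step 4): q=-0.489 -0.665 0.547 rad, qd=-1.854 -0.973 1.351 rad/s, p_ee=-0.190 0.059 0.828 m, effort=-7.286 6.393 -2.890 N·m.
t=0.080 s (step 8): q=-0.581 -0.710 0.614 rad, qd=-2.622 -1.197 1.881 rad/s, p_ee=-0.184 0.038 0.812 m, effort=-2.225 4.309 -2.875 N·m.
t=0.120 s (step 12): q=-0.691 -0.758 0.692 rad, qd=-2.844 -1.207 1.991 rad/s, p_ee=-0.172 0.011 0.792 m, effort=0.974 2.823 -2.819 N·m.
t=0.160 s (step 16): q=-0.805 -0.806 0.771 rad, qd=-2.824 -1.155 1.933 rad/s, p_ee=-0.157 -0.017 0.770 m, effort=2.989 1.860 -2.871 N·m.
t=0.200 s (step 20): q=-0.916 -0.851 0.846 rad, qd=-2.695 -1.090 1.802 rad/s, p_ee=-0.140 -0.044 0.747 m, effort=4.252 1.267 -3.013 N·m.
t=0.240 s (step 24): q=-1.020 -0.893 0.914 rad, qd=-2.517 -1.029 1.641 rad/s, p_ee=-0.123 -0.068 0.724 m, effort=5.030 0.919 -3.200 N·m.
t=0.280 s (step 28): q=-1.117 -0.933 0.977 rad, qd=-2.323 -0.975 1.469 rad/s, p_ee=-0.105 -0.089 0.701 m, effort=5.486 0.726 -3.396 N·m.
t=0.320 s (step 32): q=-1.206 -0.971 1.032 rad, qd=-2.127 -0.928 1.296 rad/s, p_ee=-0.089 -0.106 0.679 m, effort=5.725 0.632 -3.579 N·m.
t=0.360 s (step 36): q=-1.287 -1.008 1.080 rad, qd=-1.939 -0.889 1.128 rad/s, p_ee=-0.074 -0.121 0.657 m, effort=5.818 0.597 -3.737 N·m.
t=0.400 s (step 40): q=-1.361 -1.042 1.122 rad, qd=-1.765 -0.857 0.969 rad/s, p_ee=-0.060 -0.132 0.637 m, effort=5.814 0.597 -3.866 N·m.
t=0.440 s (step 44): q=-1.428 -1.076 1.158 rad, qd=-1.606 -0.829 0.820 rad/s, p_ee=-0.048 -0.141 0.619 m, effort=5.747 0.616 -3.967 N·m.
t=0.480 s (step 48): q=-1.490 -1.109 1.188 rad, qd=-1.463 -0.805 0.683 rad/s, p_ee=-0.037 -0.147 0.602 m, effort=5.642 0.643 -4.041 N·m.
t=0.520 s (step 52): q=-1.546 -1.141 1.213 rad, qd=-1.336 -0.784 0.558 rad/s, p_ee=-0.027 -0.152 0.587 m, effort=5.516 0.671 -4.092 N·m.
t=0.560 s (step 56): q=-1.597 -1.172 1.233 rad, qd=-1.225 -0.765 0.445 rad/s, p_ee=-0.020 -0.155 0.573 m, effort=5.382 0.695 -4.125 N·m.
t=0.600 s (step 60): q=-1.644 -1.202 1.248 rad, qd=-1.127 -0.748 0.344 rad/s, p_ee=-0.013 -0.158 0.561 m, effort=5.248 0.714 -4.142 N·m.
t=0.640 s (step 64): q=-1.687 -1.232 1.260 rad, qd=-1.042 -0.732 0.254 rad/s, p_ee=-0.007 -0.159 0.550 m, effort=5.117 0.725 -4.147 N·m.
t=0.680 s (step 68): q=-1.727 -1.261 1.269 rad, qd=-0.968 -0.717 0.174 rad/s, p_ee=-0.002 -0.160 0.540 m, effort=4.994 0.730 -4.141 N·m.
t=0.720 s (step 72): q=-1.765 -1.289 1.274 rad, qd=-0.903 -0.702 0.104 rad/s, p_ee=0.002 -0.160 0.532 m, effort=4.879 0.727 -4.128 N·m.
t=0.760 s (step 76): q=-1.800 -1.317 1.277 rad, qd=-0.847 -0.688 0.043 rad/s, p_ee=0.005 -0.159 0.524 m, effort=4.773 0.718 -4.110 N·m.
t=0.800 s (step 80): q=-1.833 -1.344 1.278 rad, qd=-0.793 -0.665 0.002 rad/s, p_ee=0.008 -0.158 0.518 m, effort=4.677 0.699 -4.102 N·m.
t=0.840 s (step 84): q=-1.863 -1.370 1.278 rad, qd=-0.740 -0.635 -0.018 rad/s, p_ee=0.010 -0.157 0.512 m, effort=4.591 0.676 -4.116 N·m.
t=0.880 s (step 88): q=-1.892 -1.395 1.276 rad, qd=-0.698 -0.614 -0.044 rad/s, p_ee=0.012 -0.156 0.507 m, effort=4.511 0.658 -4.118 N·m.
t=0.920 s (step 92): q=-1.919 -1.419 1.274 rad, qd=-0.663 -0.601 -0.074 rad/s, p_ee=0.014 -0.155 0.502 m, effort=4.434 0.640 -4.104 N·m.
t=0.960 s (step 96): q=-1.945 -1.443 1.270 rad, qd=-0.634 -0.589 -0.104 rad/s, p_ee=0.015 -0.154 0.498 m, effort=4.363 0.617 -4.081 N·m.
t=1.000 s (step 100): q=-1.970 -1.466 1.266 rad, qd=-0.607 -0.577 -0.132 rad/s, p_ee=0.016 -0.152 0.494 m, effort=4.296 0.590 -4.052 N·m.
t=1.040 s (step 104): q=-1.994 -1.489 1.260 rad, qd=-0.583 -0.566 -0.155 rad/s, p_ee=0.017 -0.151 0.491 m, effort=4.234 0.559 -4.021 N·m.
t=1.080 s (step 108): q=-2.017 -1.512 1.253 rad, qd=-0.562 -0.555 -0.175 rad/s, p_ee=0.018 -0.149 0.488 m.
final p_ee position (m): 0.018 -0.149 0.488
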